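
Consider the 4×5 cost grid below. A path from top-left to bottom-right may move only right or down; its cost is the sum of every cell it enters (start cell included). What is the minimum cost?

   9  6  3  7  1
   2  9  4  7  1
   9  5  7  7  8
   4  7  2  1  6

Cheapest: r0c0→r0c1→r0c2→r1c2→r2c2→r3c2→r3c3→r3c4
  9 + 6 + 3 + 4 + 7 + 2 + 1 + 6 = 38

38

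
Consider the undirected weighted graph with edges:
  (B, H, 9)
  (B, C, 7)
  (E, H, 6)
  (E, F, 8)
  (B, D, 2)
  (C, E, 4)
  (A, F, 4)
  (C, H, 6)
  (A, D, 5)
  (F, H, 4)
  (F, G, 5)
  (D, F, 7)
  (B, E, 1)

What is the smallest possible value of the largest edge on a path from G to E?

5

Checking several routes:
G-F-H-E: max(5, 4, 6) = 6
G-F-H-C-E: max(5, 4, 6, 4) = 6
G-F-A-D-B-E: max(5, 4, 5, 2, 1) = 5
Best route has worst link 5.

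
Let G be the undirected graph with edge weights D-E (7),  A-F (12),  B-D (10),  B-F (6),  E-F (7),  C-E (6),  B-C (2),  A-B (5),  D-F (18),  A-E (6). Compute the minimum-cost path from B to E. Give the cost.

Comparing a few candidate routes:
B -> F -> E: 6 + 7 = 13
B -> A -> F -> E: 5 + 12 + 7 = 24
B -> A -> E: 5 + 6 = 11
B -> D -> E: 10 + 7 = 17
B -> F -> A -> E: 6 + 12 + 6 = 24
B -> C -> E: 2 + 6 = 8
Best route has total 8.

8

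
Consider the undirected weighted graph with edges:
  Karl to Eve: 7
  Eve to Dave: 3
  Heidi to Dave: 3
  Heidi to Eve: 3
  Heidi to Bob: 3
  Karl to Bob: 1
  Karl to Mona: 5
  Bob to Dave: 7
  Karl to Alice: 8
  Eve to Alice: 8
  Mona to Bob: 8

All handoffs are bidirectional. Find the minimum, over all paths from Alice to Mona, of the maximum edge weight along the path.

Comparing a few candidate routes:
Alice -> Eve -> Heidi -> Dave -> Bob -> Mona: max(8, 3, 3, 7, 8) = 8
Alice -> Eve -> Heidi -> Bob -> Mona: max(8, 3, 3, 8) = 8
Alice -> Eve -> Heidi -> Dave -> Bob -> Karl -> Mona: max(8, 3, 3, 7, 1, 5) = 8
Alice -> Eve -> Heidi -> Bob -> Karl -> Mona: max(8, 3, 3, 1, 5) = 8
Alice -> Eve -> Karl -> Mona: max(8, 7, 5) = 8
The minimum achievable maximum is 8.

8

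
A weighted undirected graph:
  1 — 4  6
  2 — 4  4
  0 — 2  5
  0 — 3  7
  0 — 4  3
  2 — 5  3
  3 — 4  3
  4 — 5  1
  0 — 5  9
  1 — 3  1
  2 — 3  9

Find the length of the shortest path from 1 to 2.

Checking several routes:
1 - 3 - 4 - 2: 1 + 3 + 4 = 8
1 - 3 - 4 - 5 - 2: 1 + 3 + 1 + 3 = 8
1 - 4 - 2: 6 + 4 = 10
1 - 3 - 2: 1 + 9 = 10
The minimum is 8.

8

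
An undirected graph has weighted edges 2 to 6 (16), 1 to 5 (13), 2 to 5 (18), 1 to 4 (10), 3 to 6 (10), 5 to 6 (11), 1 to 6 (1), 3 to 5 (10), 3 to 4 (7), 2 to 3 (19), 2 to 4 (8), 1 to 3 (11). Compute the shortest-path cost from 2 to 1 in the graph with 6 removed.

18

A few of the 2→1 routes:
2 → 4 → 3 → 1: 8 + 7 + 11 = 26
2 → 5 → 1: 18 + 13 = 31
2 → 3 → 1: 19 + 11 = 30
2 → 4 → 1: 8 + 10 = 18
Best route has total 18.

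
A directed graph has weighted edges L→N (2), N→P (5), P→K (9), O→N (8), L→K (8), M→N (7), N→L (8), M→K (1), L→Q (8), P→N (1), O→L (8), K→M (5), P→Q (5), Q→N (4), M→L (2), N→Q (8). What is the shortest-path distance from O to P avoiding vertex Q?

13

Paths from O to P avoiding Q:
O → L → K → M → N → P: 8 + 8 + 5 + 7 + 5 = 33
O → L → N → P: 8 + 2 + 5 = 15
O → N → P: 8 + 5 = 13
Shortest: 13.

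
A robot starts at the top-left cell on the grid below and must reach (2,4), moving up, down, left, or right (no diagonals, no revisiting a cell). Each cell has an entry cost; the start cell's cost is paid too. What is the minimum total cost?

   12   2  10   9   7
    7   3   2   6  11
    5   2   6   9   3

One optimal route is r0c0 → r0c1 → r1c1 → r1c2 → r1c3 → r2c3 → r2c4.
Its cost is 12 + 2 + 3 + 2 + 6 + 9 + 3 = 37.

37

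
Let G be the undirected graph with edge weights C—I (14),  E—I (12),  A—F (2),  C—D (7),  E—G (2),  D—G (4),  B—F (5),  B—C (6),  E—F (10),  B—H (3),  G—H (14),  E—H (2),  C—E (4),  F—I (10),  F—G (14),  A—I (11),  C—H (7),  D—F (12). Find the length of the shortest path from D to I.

18

Some routes from D to I:
D→G→E→C→I: 4 + 2 + 4 + 14 = 24
D→C→I: 7 + 14 = 21
D→G→E→I: 4 + 2 + 12 = 18
D→F→I: 12 + 10 = 22
D→C→E→I: 7 + 4 + 12 = 23
Shortest: 18.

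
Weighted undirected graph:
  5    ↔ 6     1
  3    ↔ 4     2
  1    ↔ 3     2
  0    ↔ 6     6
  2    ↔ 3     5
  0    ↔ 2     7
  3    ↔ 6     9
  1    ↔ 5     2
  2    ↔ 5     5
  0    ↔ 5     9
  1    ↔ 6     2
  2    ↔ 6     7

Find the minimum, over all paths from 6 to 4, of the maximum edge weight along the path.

Some routes from 6 to 4:
6 - 5 - 2 - 3 - 4: max(1, 5, 5, 2) = 5
6 - 2 - 5 - 1 - 3 - 4: max(7, 5, 2, 2, 2) = 7
6 - 5 - 1 - 3 - 4: max(1, 2, 2, 2) = 2
6 - 1 - 3 - 4: max(2, 2, 2) = 2
6 - 1 - 5 - 2 - 3 - 4: max(2, 2, 5, 5, 2) = 5
Best route has worst link 2.

2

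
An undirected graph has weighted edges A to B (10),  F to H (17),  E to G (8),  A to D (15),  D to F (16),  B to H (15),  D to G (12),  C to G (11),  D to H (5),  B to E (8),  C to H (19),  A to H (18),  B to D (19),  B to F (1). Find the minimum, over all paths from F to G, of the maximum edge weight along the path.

A few of the F→G routes:
F - B - A - D - G: max(1, 10, 15, 12) = 15
F - D - H - B - E - G: max(16, 5, 15, 8, 8) = 16
F - B - H - D - G: max(1, 15, 5, 12) = 15
F - B - E - G: max(1, 8, 8) = 8
Best route has worst link 8.

8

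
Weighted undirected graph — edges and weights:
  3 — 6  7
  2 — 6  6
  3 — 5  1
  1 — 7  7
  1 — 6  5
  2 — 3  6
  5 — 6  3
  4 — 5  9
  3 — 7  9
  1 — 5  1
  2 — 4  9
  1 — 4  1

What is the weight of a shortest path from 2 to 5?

Comparing a few candidate routes:
2 → 6 → 5: 6 + 3 = 9
2 → 3 → 5: 6 + 1 = 7
2 → 4 → 1 → 5: 9 + 1 + 1 = 11
Shortest: 7.

7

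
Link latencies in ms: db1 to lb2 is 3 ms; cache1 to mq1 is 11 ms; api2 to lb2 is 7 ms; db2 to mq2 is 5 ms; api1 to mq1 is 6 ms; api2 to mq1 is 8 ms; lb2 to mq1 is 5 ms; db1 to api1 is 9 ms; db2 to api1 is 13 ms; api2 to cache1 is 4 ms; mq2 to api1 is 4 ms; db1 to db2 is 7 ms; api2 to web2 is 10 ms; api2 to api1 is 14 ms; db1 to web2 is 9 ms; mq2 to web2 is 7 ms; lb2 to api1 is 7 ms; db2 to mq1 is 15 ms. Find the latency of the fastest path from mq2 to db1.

Comparing a few candidate routes:
mq2-api1-lb2-db1: 4 + 7 + 3 = 14
mq2-db2-db1: 5 + 7 = 12
mq2-api1-db1: 4 + 9 = 13
mq2-web2-db1: 7 + 9 = 16
Best route has total 12 ms.

12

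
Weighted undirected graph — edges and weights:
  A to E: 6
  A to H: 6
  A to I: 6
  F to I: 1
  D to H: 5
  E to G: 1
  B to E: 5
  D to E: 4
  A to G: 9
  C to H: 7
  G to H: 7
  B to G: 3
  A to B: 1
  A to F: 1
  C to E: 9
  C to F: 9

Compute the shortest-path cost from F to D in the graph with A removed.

Candidate routes:
F - C - E - G - H - D: 9 + 9 + 1 + 7 + 5 = 31
F - C - E - B - G - H - D: 9 + 9 + 5 + 3 + 7 + 5 = 38
F - C - E - D: 9 + 9 + 4 = 22
F - C - H - G - E - D: 9 + 7 + 7 + 1 + 4 = 28
F - C - H - D: 9 + 7 + 5 = 21
F - C - H - G - B - E - D: 9 + 7 + 7 + 3 + 5 + 4 = 35
Best route has total 21.

21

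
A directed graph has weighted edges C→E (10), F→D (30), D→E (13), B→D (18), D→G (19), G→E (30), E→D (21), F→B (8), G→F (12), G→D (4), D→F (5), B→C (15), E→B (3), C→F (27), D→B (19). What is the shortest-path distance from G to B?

17

Some routes from G to B:
G → D → F → B: 4 + 5 + 8 = 17
G → F → B: 12 + 8 = 20
G → D → B: 4 + 19 = 23
G → D → E → B: 4 + 13 + 3 = 20
Best route has total 17.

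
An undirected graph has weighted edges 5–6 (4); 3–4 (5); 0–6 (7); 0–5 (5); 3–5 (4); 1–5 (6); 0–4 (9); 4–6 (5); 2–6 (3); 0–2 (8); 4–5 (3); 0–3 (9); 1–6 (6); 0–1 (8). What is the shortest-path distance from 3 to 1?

Comparing a few candidate routes:
3 → 4 → 5 → 1: 5 + 3 + 6 = 14
3 → 5 → 1: 4 + 6 = 10
3 → 5 → 0 → 1: 4 + 5 + 8 = 17
3 → 5 → 6 → 1: 4 + 4 + 6 = 14
3 → 0 → 1: 9 + 8 = 17
3 → 4 → 6 → 1: 5 + 5 + 6 = 16
The minimum is 10.

10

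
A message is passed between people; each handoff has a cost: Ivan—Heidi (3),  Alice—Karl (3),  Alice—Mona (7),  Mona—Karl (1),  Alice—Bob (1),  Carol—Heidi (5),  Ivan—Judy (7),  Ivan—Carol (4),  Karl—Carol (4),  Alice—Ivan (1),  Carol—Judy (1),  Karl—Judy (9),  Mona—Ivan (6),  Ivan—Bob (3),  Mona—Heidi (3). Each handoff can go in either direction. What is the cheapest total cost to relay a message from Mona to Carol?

Some routes from Mona to Carol:
Mona→Karl→Carol: 1 + 4 = 5
Mona→Karl→Alice→Ivan→Carol: 1 + 3 + 1 + 4 = 9
Mona→Heidi→Carol: 3 + 5 = 8
Shortest: 5.

5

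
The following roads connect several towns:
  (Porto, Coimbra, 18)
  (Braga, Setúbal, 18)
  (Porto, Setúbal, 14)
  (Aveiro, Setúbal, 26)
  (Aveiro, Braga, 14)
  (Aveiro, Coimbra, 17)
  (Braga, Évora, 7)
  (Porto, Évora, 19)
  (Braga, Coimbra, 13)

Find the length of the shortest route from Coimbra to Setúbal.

31

Some routes from Coimbra to Setúbal:
Coimbra-Porto-Setúbal: 18 + 14 = 32
Coimbra-Aveiro-Setúbal: 17 + 26 = 43
Coimbra-Aveiro-Braga-Setúbal: 17 + 14 + 18 = 49
Coimbra-Braga-Setúbal: 13 + 18 = 31
Best route has total 31.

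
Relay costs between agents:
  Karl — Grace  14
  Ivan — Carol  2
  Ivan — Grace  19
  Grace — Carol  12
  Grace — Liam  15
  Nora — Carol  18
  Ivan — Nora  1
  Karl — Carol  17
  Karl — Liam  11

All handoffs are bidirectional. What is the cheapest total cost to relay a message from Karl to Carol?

A few of the Karl→Carol routes:
Karl→Carol: 17
Karl→Grace→Carol: 14 + 12 = 26
Karl→Grace→Ivan→Carol: 14 + 19 + 2 = 35
Shortest: 17.

17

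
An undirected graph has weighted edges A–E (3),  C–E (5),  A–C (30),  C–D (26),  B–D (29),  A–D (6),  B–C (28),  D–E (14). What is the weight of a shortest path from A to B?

35

Checking several routes:
A→E→D→B: 3 + 14 + 29 = 46
A→D→E→C→B: 6 + 14 + 5 + 28 = 53
A→D→B: 6 + 29 = 35
A→E→C→B: 3 + 5 + 28 = 36
A→C→B: 30 + 28 = 58
A→D→C→B: 6 + 26 + 28 = 60
The minimum is 35.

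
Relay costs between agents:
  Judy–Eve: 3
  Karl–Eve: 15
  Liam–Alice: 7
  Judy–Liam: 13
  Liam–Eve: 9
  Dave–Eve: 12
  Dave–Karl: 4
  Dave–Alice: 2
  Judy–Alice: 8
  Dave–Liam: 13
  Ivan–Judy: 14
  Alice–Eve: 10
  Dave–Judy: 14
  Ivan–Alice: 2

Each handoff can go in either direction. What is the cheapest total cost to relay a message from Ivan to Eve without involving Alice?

Comparing a few candidate routes:
Ivan -> Judy -> Dave -> Karl -> Eve: 14 + 14 + 4 + 15 = 47
Ivan -> Judy -> Liam -> Eve: 14 + 13 + 9 = 36
Ivan -> Judy -> Dave -> Eve: 14 + 14 + 12 = 40
Ivan -> Judy -> Eve: 14 + 3 = 17
Ivan -> Judy -> Dave -> Liam -> Eve: 14 + 14 + 13 + 9 = 50
The minimum is 17.

17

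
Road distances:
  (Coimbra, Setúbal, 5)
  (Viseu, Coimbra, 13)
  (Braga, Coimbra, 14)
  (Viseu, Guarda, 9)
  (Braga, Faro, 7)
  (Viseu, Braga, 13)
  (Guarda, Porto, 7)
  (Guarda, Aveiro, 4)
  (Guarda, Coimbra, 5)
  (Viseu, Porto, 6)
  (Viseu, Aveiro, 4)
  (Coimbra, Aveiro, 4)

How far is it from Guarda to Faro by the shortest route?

Comparing a few candidate routes:
Guarda-Viseu-Braga-Faro: 9 + 13 + 7 = 29
Guarda-Aveiro-Coimbra-Braga-Faro: 4 + 4 + 14 + 7 = 29
Guarda-Aveiro-Viseu-Braga-Faro: 4 + 4 + 13 + 7 = 28
Guarda-Coimbra-Braga-Faro: 5 + 14 + 7 = 26
The minimum is 26.

26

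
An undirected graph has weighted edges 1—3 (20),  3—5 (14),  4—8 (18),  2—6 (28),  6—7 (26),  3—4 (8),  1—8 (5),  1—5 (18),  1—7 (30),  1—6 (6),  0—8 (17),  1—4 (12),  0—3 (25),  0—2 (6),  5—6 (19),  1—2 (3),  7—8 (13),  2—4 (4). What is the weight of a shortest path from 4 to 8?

12

Checking several routes:
4-8: 18
4-2-0-8: 4 + 6 + 17 = 27
4-1-8: 12 + 5 = 17
4-2-1-8: 4 + 3 + 5 = 12
The minimum is 12.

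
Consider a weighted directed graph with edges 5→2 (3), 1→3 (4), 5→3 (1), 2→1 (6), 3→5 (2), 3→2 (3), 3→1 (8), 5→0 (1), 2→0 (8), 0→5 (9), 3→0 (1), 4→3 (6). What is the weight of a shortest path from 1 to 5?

Paths from 1 to 5:
1→3→2→0→5: 4 + 3 + 8 + 9 = 24
1→3→0→5: 4 + 1 + 9 = 14
1→3→5: 4 + 2 = 6
Shortest: 6.

6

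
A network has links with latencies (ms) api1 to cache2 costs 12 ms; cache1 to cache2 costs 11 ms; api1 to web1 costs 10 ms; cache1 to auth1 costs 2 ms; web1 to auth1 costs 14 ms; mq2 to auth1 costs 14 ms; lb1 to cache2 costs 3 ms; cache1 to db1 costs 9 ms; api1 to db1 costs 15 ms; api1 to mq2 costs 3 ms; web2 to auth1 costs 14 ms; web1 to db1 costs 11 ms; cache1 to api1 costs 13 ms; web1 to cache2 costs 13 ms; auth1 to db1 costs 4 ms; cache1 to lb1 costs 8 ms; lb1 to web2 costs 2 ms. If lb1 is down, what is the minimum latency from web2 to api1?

29

Comparing a few candidate routes:
web2 - auth1 - cache1 - api1: 14 + 2 + 13 = 29
web2 - auth1 - web1 - api1: 14 + 14 + 10 = 38
web2 - auth1 - db1 - api1: 14 + 4 + 15 = 33
web2 - auth1 - mq2 - api1: 14 + 14 + 3 = 31
Shortest: 29 ms.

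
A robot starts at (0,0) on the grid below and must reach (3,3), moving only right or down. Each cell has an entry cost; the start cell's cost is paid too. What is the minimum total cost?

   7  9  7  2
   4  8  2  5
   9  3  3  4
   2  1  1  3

27

One optimal route is (0,0) -> (1,0) -> (1,1) -> (2,1) -> (3,1) -> (3,2) -> (3,3).
Its cost is 7 + 4 + 8 + 3 + 1 + 1 + 3 = 27.
For comparison, the top-then-right route costs 37.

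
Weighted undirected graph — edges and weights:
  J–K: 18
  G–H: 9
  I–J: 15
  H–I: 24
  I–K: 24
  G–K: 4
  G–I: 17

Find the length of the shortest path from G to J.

A few of the G→J routes:
G -> K -> I -> J: 4 + 24 + 15 = 43
G -> K -> J: 4 + 18 = 22
G -> I -> J: 17 + 15 = 32
The minimum is 22.

22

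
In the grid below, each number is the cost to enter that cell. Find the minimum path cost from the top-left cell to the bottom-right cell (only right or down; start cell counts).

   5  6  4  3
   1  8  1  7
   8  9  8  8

Cheapest: (0,0) (1,0) (1,1) (1,2) (1,3) (2,3)
  5 + 1 + 8 + 1 + 7 + 8 = 30

30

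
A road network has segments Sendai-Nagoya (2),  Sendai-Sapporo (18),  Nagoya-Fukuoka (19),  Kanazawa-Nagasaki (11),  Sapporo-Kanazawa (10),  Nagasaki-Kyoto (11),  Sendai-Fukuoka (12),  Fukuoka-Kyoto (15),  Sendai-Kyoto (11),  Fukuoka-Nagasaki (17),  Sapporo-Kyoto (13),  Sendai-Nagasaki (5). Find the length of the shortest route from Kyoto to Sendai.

Some routes from Kyoto to Sendai:
Kyoto→Fukuoka→Nagoya→Sendai: 15 + 19 + 2 = 36
Kyoto→Fukuoka→Sendai: 15 + 12 = 27
Kyoto→Nagasaki→Sendai: 11 + 5 = 16
Kyoto→Fukuoka→Nagasaki→Sendai: 15 + 17 + 5 = 37
Kyoto→Sapporo→Sendai: 13 + 18 = 31
Kyoto→Sendai: 11
The minimum is 11.

11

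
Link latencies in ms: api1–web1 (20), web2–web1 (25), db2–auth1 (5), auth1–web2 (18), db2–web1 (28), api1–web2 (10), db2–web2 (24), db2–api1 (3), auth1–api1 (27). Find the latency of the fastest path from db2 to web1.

Some routes from db2 to web1:
db2 - web1: 28
db2 - api1 - web2 - web1: 3 + 10 + 25 = 38
db2 - api1 - web1: 3 + 20 = 23
The minimum is 23 ms.

23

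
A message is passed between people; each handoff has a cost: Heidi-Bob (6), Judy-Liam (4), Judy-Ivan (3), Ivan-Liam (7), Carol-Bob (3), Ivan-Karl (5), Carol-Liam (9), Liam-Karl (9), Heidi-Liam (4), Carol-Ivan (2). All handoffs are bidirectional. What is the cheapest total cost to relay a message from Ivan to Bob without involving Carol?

Routes from Ivan to Bob avoiding Carol:
Ivan→Judy→Liam→Heidi→Bob: 3 + 4 + 4 + 6 = 17
Ivan→Karl→Liam→Heidi→Bob: 5 + 9 + 4 + 6 = 24
Ivan→Liam→Heidi→Bob: 7 + 4 + 6 = 17
The minimum is 17.

17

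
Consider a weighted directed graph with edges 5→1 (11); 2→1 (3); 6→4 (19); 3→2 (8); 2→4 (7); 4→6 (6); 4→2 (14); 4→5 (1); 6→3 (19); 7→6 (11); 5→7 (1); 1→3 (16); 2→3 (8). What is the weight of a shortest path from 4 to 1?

12

Checking several routes:
4 → 2 → 1: 14 + 3 = 17
4 → 5 → 1: 1 + 11 = 12
4 → 6 → 3 → 2 → 1: 6 + 19 + 8 + 3 = 36
The minimum is 12.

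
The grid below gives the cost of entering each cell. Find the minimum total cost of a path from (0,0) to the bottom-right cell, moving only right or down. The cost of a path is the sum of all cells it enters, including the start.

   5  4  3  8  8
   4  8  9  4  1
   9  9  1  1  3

Path r0c0 r0c1 r0c2 r1c2 r2c2 r2c3 r2c4: 5 + 4 + 3 + 9 + 1 + 1 + 3 = 26.
For comparison, the top-then-right route costs 32.

26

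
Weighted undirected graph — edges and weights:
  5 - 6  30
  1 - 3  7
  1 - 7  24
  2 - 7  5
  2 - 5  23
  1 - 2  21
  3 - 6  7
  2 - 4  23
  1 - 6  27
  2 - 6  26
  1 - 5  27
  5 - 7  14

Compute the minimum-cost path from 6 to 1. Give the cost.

14

Some routes from 6 to 1:
6 → 2 → 1: 26 + 21 = 47
6 → 3 → 1: 7 + 7 = 14
6 → 1: 27
Best route has total 14.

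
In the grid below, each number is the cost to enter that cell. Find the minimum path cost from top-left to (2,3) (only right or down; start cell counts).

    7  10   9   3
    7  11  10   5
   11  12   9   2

Path (0,0) (0,1) (0,2) (0,3) (1,3) (2,3): 7 + 10 + 9 + 3 + 5 + 2 = 36.

36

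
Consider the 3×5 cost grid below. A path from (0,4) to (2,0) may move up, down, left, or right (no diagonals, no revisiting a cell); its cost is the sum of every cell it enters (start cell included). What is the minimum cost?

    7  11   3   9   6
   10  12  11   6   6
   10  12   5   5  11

50

Take r0c4 -> r1c4 -> r1c3 -> r2c3 -> r2c2 -> r2c1 -> r2c0 for a total of 6 + 6 + 6 + 5 + 5 + 12 + 10 = 50.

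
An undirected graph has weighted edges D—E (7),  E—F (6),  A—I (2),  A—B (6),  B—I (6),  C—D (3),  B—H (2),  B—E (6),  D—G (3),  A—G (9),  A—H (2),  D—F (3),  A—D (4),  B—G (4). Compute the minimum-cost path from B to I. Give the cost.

6

A few of the B→I routes:
B → A → I: 6 + 2 = 8
B → G → D → A → I: 4 + 3 + 4 + 2 = 13
B → E → D → A → I: 6 + 7 + 4 + 2 = 19
B → I: 6
B → H → A → I: 2 + 2 + 2 = 6
B → G → A → I: 4 + 9 + 2 = 15
Best route has total 6.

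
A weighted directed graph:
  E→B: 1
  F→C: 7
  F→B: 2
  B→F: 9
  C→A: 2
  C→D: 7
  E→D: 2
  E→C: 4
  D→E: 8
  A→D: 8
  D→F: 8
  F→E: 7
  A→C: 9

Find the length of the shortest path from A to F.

16

Candidate routes:
A - C - D - F: 9 + 7 + 8 = 24
A - D - E - B - F: 8 + 8 + 1 + 9 = 26
A - C - D - E - B - F: 9 + 7 + 8 + 1 + 9 = 34
A - D - F: 8 + 8 = 16
Best route has total 16.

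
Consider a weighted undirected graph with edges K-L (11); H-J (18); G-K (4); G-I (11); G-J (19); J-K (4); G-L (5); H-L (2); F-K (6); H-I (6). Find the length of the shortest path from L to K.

9

Checking several routes:
L -> K: 11
L -> H -> I -> G -> K: 2 + 6 + 11 + 4 = 23
L -> G -> K: 5 + 4 = 9
Best route has total 9.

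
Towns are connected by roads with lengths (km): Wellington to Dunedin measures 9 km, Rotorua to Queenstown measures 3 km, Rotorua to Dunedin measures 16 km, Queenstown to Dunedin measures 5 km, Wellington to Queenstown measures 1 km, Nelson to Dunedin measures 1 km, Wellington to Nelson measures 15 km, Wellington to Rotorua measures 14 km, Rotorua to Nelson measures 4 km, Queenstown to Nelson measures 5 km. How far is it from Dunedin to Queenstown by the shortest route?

Checking several routes:
Dunedin - Nelson - Queenstown: 1 + 5 = 6
Dunedin - Nelson - Rotorua - Queenstown: 1 + 4 + 3 = 8
Dunedin - Queenstown: 5
Dunedin - Wellington - Queenstown: 9 + 1 = 10
The minimum is 5 km.

5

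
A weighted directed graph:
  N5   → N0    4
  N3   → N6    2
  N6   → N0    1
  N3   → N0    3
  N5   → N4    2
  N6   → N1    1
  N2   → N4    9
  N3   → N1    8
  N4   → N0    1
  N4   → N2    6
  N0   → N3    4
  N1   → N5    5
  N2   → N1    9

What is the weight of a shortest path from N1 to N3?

12

Paths from N1 to N3:
N1 → N5 → N0 → N3: 5 + 4 + 4 = 13
N1 → N5 → N4 → N0 → N3: 5 + 2 + 1 + 4 = 12
Shortest: 12.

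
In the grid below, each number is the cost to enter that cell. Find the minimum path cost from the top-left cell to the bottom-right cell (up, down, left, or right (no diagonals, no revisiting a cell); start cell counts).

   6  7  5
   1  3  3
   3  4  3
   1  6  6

Path [0,0] → [1,0] → [1,1] → [1,2] → [2,2] → [3,2]: 6 + 1 + 3 + 3 + 3 + 6 = 22.

22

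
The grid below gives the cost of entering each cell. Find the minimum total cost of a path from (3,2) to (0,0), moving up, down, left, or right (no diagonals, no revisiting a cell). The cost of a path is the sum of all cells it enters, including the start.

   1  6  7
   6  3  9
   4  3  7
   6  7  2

One optimal route is r3c2 → r2c2 → r2c1 → r1c1 → r0c1 → r0c0.
Its cost is 2 + 7 + 3 + 3 + 6 + 1 = 22.

22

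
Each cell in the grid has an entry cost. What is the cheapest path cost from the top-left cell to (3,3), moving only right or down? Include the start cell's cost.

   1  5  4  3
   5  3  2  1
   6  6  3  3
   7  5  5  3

18

Path (0,0)→(0,1)→(1,1)→(1,2)→(1,3)→(2,3)→(3,3): 1 + 5 + 3 + 2 + 1 + 3 + 3 = 18.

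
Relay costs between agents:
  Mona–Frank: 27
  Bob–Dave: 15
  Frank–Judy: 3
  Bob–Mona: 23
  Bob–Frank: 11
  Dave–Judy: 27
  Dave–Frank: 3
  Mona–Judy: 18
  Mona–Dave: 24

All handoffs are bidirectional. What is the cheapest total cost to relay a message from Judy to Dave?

Checking several routes:
Judy→Dave: 27
Judy→Mona→Frank→Dave: 18 + 27 + 3 = 48
Judy→Frank→Mona→Dave: 3 + 27 + 24 = 54
Judy→Frank→Dave: 3 + 3 = 6
Judy→Mona→Dave: 18 + 24 = 42
Judy→Frank→Bob→Dave: 3 + 11 + 15 = 29
Shortest: 6.

6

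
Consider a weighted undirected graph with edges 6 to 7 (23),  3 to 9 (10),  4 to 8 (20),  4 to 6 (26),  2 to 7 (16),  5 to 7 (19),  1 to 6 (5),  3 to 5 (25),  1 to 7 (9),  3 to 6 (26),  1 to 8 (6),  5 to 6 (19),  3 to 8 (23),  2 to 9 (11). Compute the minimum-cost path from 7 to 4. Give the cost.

35

A few of the 7→4 routes:
7→1→8→4: 9 + 6 + 20 = 35
7→6→1→8→4: 23 + 5 + 6 + 20 = 54
7→1→6→4: 9 + 5 + 26 = 40
7→5→6→4: 19 + 19 + 26 = 64
7→6→4: 23 + 26 = 49
The minimum is 35.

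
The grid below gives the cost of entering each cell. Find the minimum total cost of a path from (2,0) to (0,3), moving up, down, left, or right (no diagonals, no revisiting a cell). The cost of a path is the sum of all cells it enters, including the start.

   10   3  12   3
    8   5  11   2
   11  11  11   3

40

One optimal route is [2,0] -> [1,0] -> [1,1] -> [1,2] -> [1,3] -> [0,3].
Its cost is 11 + 8 + 5 + 11 + 2 + 3 = 40.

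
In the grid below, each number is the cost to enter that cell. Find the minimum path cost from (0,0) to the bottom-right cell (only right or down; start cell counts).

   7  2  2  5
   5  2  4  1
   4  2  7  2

18

Best path: [0,0] → [0,1] → [0,2] → [1,2] → [1,3] → [2,3]
Cost: 7 + 2 + 2 + 4 + 1 + 2 = 18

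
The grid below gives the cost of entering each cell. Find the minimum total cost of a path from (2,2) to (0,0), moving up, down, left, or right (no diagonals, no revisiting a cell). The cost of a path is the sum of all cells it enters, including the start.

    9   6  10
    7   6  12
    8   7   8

Best path: r2c2 r2c1 r1c1 r0c1 r0c0
Cost: 8 + 7 + 6 + 6 + 9 = 36

36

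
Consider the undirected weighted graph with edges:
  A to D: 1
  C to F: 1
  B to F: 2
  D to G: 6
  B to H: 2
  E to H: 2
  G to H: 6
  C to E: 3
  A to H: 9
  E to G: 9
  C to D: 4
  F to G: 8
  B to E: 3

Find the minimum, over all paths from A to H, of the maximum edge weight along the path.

4

Some routes from A to H:
A - D - C - E - H: max(1, 4, 3, 2) = 4
A - D - C - F - B - E - H: max(1, 4, 1, 2, 3, 2) = 4
A - D - C - F - B - H: max(1, 4, 1, 2, 2) = 4
A - D - C - E - B - H: max(1, 4, 3, 3, 2) = 4
Best route has worst link 4.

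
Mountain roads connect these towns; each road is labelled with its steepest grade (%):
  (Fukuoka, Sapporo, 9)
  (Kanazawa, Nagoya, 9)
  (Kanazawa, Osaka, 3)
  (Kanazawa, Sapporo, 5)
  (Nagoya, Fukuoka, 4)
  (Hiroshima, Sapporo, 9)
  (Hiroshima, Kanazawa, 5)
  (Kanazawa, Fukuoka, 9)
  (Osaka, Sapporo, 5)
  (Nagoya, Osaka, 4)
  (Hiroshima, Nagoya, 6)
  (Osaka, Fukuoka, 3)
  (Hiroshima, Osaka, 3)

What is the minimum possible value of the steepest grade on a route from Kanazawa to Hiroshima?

3

Checking several routes:
Kanazawa → Sapporo → Osaka → Fukuoka → Nagoya → Hiroshima: max(5, 5, 3, 4, 6) = 6
Kanazawa → Sapporo → Osaka → Hiroshima: max(5, 5, 3) = 5
Kanazawa → Hiroshima: max(5) = 5
Kanazawa → Sapporo → Osaka → Nagoya → Hiroshima: max(5, 5, 4, 6) = 6
Kanazawa → Osaka → Hiroshima: max(3, 3) = 3
Best route has worst link 3%.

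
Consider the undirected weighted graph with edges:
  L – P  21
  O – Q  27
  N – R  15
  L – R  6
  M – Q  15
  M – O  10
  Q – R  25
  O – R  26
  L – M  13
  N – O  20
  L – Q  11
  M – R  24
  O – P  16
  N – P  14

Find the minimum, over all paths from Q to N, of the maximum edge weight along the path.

15

Checking several routes:
Q - L - R - N: max(11, 6, 15) = 15
Q - M - L - R - N: max(15, 13, 6, 15) = 15
Q - L - M - O - P - N: max(11, 13, 10, 16, 14) = 16
Q - M - O - P - N: max(15, 10, 16, 14) = 16
Best route has worst link 15.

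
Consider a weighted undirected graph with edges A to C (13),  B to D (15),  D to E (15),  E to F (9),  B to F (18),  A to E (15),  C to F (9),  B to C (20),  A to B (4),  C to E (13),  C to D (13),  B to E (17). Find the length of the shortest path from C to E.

Comparing a few candidate routes:
C -> F -> E: 9 + 9 = 18
C -> E: 13
C -> A -> E: 13 + 15 = 28
Best route has total 13.

13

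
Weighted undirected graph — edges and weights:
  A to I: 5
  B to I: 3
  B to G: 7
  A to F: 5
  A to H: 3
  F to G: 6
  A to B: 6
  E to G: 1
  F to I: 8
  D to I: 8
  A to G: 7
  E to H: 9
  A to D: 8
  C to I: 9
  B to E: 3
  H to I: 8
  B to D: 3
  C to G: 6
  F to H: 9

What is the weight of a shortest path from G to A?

Some routes from G to A:
G→B→A: 7 + 6 = 13
G→F→A: 6 + 5 = 11
G→A: 7
G→E→B→A: 1 + 3 + 6 = 10
G→E→B→I→A: 1 + 3 + 3 + 5 = 12
Shortest: 7.

7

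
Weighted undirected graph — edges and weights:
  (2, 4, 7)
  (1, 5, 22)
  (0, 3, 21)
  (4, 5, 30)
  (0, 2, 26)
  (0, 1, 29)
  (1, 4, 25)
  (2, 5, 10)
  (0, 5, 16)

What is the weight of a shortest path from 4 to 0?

33

Some routes from 4 to 0:
4 -> 2 -> 5 -> 0: 7 + 10 + 16 = 33
4 -> 1 -> 0: 25 + 29 = 54
4 -> 1 -> 5 -> 0: 25 + 22 + 16 = 63
4 -> 5 -> 0: 30 + 16 = 46
4 -> 2 -> 0: 7 + 26 = 33
4 -> 5 -> 2 -> 0: 30 + 10 + 26 = 66
The minimum is 33.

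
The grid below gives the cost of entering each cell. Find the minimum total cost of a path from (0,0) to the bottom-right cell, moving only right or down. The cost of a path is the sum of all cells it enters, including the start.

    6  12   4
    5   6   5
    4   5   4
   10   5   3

Best path: (0,0) -> (1,0) -> (2,0) -> (2,1) -> (2,2) -> (3,2)
Cost: 6 + 5 + 4 + 5 + 4 + 3 = 27
For comparison, the top-then-right route costs 34.

27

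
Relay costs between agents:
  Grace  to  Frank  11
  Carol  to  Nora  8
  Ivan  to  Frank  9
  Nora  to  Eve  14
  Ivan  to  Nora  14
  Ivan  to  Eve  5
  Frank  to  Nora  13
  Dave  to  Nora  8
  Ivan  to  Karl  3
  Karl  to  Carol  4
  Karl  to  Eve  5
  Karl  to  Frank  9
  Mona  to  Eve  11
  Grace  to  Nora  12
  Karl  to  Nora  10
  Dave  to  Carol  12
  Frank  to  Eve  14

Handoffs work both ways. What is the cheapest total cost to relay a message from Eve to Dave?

21

Comparing a few candidate routes:
Eve→Karl→Carol→Nora→Dave: 5 + 4 + 8 + 8 = 25
Eve→Karl→Carol→Dave: 5 + 4 + 12 = 21
Eve→Ivan→Karl→Carol→Dave: 5 + 3 + 4 + 12 = 24
Eve→Nora→Dave: 14 + 8 = 22
Eve→Karl→Nora→Dave: 5 + 10 + 8 = 23
Best route has total 21.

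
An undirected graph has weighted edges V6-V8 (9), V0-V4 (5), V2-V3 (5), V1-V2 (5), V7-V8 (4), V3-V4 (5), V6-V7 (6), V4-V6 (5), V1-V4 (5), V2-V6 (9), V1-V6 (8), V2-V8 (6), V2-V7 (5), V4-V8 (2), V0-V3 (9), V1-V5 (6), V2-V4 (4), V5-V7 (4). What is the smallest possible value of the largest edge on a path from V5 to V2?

Some routes from V5 to V2:
V5 → V7 → V8 → V4 → V1 → V2: max(4, 4, 2, 5, 5) = 5
V5 → V7 → V8 → V4 → V2: max(4, 4, 2, 4) = 4
V5 → V7 → V8 → V4 → V3 → V2: max(4, 4, 2, 5, 5) = 5
Best route has worst link 4.

4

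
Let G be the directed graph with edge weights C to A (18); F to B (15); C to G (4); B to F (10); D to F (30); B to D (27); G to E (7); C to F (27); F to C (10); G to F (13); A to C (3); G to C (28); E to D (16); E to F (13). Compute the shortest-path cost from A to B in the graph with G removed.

Routes from A to B avoiding G:
A → C → F → B: 3 + 27 + 15 = 45
Shortest: 45.

45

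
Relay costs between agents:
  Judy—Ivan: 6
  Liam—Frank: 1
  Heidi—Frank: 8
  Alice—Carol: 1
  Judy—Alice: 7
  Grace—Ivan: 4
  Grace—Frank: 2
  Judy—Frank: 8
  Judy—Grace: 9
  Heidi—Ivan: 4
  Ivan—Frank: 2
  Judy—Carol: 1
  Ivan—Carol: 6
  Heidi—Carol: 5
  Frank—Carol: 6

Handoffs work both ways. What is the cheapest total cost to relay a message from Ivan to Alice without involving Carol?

13

Some routes from Ivan to Alice avoiding Carol:
Ivan-Frank-Judy-Alice: 2 + 8 + 7 = 17
Ivan-Frank-Grace-Judy-Alice: 2 + 2 + 9 + 7 = 20
Ivan-Judy-Alice: 6 + 7 = 13
Shortest: 13.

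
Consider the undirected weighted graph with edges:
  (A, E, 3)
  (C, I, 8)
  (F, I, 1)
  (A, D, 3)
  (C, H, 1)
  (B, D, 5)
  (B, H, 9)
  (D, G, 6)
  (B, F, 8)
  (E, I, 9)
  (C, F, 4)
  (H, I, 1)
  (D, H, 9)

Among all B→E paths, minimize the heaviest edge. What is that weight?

5

A few of the B→E routes:
B-D-H-C-F-I-E: max(5, 9, 1, 4, 1, 9) = 9
B-D-H-C-I-E: max(5, 9, 1, 8, 9) = 9
B-D-A-E: max(5, 3, 3) = 5
Best route has worst link 5.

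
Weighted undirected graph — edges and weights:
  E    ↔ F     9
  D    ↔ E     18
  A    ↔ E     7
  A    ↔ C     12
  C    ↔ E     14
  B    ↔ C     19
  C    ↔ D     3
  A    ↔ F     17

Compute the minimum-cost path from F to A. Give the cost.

16

Checking several routes:
F - E - A: 9 + 7 = 16
F - A: 17
F - E - C - A: 9 + 14 + 12 = 35
Shortest: 16.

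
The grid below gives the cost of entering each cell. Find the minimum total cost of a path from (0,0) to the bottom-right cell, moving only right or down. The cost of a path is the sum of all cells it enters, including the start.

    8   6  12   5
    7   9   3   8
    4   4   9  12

44

Path [0,0]→[1,0]→[2,0]→[2,1]→[2,2]→[2,3]: 8 + 7 + 4 + 4 + 9 + 12 = 44.
For comparison, the top-then-right route costs 51.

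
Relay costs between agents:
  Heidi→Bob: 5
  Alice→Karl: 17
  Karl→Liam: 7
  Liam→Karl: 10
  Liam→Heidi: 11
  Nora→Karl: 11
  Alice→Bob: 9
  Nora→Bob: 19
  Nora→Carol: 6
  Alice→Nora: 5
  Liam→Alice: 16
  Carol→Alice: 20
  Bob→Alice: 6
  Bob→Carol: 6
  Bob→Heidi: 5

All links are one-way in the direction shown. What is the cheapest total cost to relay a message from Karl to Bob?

23

Candidate routes:
Karl → Liam → Alice → Bob: 7 + 16 + 9 = 32
Karl → Liam → Alice → Nora → Bob: 7 + 16 + 5 + 19 = 47
Karl → Liam → Heidi → Bob: 7 + 11 + 5 = 23
The minimum is 23.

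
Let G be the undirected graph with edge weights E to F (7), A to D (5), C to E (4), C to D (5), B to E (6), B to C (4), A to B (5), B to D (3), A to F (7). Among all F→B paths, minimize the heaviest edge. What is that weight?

7

Some routes from F to B:
F-A-B: max(7, 5) = 7
F-A-D-C-B: max(7, 5, 5, 4) = 7
F-A-D-B: max(7, 5, 3) = 7
F-A-D-C-E-B: max(7, 5, 5, 4, 6) = 7
Best route has worst link 7.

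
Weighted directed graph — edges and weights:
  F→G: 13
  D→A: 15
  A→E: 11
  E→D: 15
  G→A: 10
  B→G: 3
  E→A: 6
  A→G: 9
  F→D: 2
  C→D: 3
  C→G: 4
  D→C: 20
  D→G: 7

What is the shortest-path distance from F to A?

Routes from F to A:
F-D-C-G-A: 2 + 20 + 4 + 10 = 36
F-D-G-A: 2 + 7 + 10 = 19
F-G-A: 13 + 10 = 23
F-D-A: 2 + 15 = 17
Best route has total 17.

17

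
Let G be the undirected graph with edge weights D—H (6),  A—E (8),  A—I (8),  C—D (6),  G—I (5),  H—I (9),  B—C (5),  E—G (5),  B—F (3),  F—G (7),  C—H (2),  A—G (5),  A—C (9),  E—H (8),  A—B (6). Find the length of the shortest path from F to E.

A few of the F→E routes:
F → G → E: 7 + 5 = 12
F → B → C → H → E: 3 + 5 + 2 + 8 = 18
F → B → A → E: 3 + 6 + 8 = 17
F → B → A → G → E: 3 + 6 + 5 + 5 = 19
Best route has total 12.

12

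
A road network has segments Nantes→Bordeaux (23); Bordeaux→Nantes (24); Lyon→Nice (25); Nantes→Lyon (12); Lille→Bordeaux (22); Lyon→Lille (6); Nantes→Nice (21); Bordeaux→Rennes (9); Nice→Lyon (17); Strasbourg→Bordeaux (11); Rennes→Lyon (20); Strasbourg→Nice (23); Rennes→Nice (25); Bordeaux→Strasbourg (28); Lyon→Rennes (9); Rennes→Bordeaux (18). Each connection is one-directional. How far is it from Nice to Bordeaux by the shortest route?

Routes from Nice to Bordeaux:
Nice→Lyon→Rennes→Bordeaux: 17 + 9 + 18 = 44
Nice→Lyon→Lille→Bordeaux: 17 + 6 + 22 = 45
The minimum is 44 mi.

44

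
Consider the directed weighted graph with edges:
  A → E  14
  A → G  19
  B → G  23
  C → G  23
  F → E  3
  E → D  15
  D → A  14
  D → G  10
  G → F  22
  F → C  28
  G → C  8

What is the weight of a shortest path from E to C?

Comparing a few candidate routes:
E → D → G → C: 15 + 10 + 8 = 33
E → D → G → F → C: 15 + 10 + 22 + 28 = 75
E → D → A → G → C: 15 + 14 + 19 + 8 = 56
The minimum is 33.

33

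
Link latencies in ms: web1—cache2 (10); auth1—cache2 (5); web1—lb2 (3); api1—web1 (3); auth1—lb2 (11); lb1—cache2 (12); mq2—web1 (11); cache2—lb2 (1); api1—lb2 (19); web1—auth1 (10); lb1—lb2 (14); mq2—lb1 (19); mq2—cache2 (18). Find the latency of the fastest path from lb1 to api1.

Checking several routes:
lb1→cache2→web1→api1: 12 + 10 + 3 = 25
lb1→lb2→web1→api1: 14 + 3 + 3 = 20
lb1→cache2→lb2→web1→api1: 12 + 1 + 3 + 3 = 19
Shortest: 19 ms.

19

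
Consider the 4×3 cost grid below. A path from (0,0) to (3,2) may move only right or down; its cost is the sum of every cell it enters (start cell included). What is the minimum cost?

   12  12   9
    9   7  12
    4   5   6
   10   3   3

36

Cheapest: [0,0] → [1,0] → [2,0] → [2,1] → [3,1] → [3,2]
  12 + 9 + 4 + 5 + 3 + 3 = 36
(Top row then right column would cost 54.)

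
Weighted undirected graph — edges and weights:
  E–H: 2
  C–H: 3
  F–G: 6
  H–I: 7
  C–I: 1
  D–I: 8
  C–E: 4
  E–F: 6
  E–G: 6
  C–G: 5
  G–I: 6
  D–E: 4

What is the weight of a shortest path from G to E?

6

A few of the G→E routes:
G→I→C→E: 6 + 1 + 4 = 11
G→E: 6
G→F→E: 6 + 6 = 12
G→C→E: 5 + 4 = 9
G→C→H→E: 5 + 3 + 2 = 10
The minimum is 6.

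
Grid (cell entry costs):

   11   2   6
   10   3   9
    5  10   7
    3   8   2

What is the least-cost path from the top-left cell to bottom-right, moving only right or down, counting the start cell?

Cheapest: r0c0 r0c1 r1c1 r1c2 r2c2 r3c2
  11 + 2 + 3 + 9 + 7 + 2 = 34
For comparison, the top-then-right route costs 37.

34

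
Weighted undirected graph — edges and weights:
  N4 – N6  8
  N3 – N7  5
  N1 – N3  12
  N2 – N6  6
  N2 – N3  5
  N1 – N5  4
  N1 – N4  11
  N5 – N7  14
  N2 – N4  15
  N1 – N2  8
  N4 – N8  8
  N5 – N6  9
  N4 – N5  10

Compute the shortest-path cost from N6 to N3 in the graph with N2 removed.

Checking several routes:
N6→N5→N7→N3: 9 + 14 + 5 = 28
N6→N4→N1→N3: 8 + 11 + 12 = 31
N6→N4→N5→N1→N3: 8 + 10 + 4 + 12 = 34
N6→N5→N1→N3: 9 + 4 + 12 = 25
The minimum is 25.

25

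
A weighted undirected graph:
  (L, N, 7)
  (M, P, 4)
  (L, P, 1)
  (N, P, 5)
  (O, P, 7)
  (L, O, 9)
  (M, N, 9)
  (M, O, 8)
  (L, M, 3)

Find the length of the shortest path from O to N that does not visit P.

16

Paths from O to N avoiding P:
O-L-M-N: 9 + 3 + 9 = 21
O-M-N: 8 + 9 = 17
O-M-L-N: 8 + 3 + 7 = 18
O-L-N: 9 + 7 = 16
The minimum is 16.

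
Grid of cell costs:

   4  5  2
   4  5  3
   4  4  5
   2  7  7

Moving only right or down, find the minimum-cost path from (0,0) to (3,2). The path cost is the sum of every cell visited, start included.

Path r0c0 → r0c1 → r0c2 → r1c2 → r2c2 → r3c2: 4 + 5 + 2 + 3 + 5 + 7 = 26.

26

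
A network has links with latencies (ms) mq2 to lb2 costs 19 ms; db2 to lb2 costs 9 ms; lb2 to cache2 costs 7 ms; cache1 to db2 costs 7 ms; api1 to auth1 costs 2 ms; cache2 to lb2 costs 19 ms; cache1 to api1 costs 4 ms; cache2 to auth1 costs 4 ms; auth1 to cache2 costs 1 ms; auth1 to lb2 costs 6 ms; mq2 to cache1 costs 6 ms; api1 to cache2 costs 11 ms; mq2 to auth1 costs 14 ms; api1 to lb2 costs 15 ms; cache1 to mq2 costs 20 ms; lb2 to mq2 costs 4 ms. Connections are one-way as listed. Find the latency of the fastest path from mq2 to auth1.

12

Checking several routes:
mq2 -> lb2 -> cache2 -> auth1: 19 + 7 + 4 = 30
mq2 -> cache1 -> api1 -> cache2 -> auth1: 6 + 4 + 11 + 4 = 25
mq2 -> auth1: 14
mq2 -> cache1 -> api1 -> auth1: 6 + 4 + 2 = 12
mq2 -> cache1 -> db2 -> lb2 -> cache2 -> auth1: 6 + 7 + 9 + 7 + 4 = 33
The minimum is 12 ms.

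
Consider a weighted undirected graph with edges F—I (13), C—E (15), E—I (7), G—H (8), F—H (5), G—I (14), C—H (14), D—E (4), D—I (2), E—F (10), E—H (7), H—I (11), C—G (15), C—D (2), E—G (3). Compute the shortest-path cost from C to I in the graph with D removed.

22

Comparing a few candidate routes:
C -> H -> I: 14 + 11 = 25
C -> G -> I: 15 + 14 = 29
C -> H -> E -> I: 14 + 7 + 7 = 28
C -> E -> I: 15 + 7 = 22
C -> G -> E -> I: 15 + 3 + 7 = 25
Shortest: 22.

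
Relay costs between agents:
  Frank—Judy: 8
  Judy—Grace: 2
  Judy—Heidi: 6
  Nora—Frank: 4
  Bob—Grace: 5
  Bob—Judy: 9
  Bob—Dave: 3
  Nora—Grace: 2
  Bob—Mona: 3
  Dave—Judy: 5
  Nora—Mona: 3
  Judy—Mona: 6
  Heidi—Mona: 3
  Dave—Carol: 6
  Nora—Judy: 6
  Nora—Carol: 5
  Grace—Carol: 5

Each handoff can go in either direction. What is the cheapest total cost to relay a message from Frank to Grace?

A few of the Frank→Grace routes:
Frank -> Nora -> Carol -> Grace: 4 + 5 + 5 = 14
Frank -> Nora -> Judy -> Grace: 4 + 6 + 2 = 12
Frank -> Nora -> Grace: 4 + 2 = 6
Frank -> Judy -> Grace: 8 + 2 = 10
The minimum is 6.

6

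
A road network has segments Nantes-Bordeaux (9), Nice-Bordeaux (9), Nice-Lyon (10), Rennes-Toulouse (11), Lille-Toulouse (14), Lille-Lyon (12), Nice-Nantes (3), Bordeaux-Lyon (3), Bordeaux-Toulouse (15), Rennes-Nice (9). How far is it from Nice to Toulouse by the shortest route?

A few of the Nice→Toulouse routes:
Nice → Bordeaux → Toulouse: 9 + 15 = 24
Nice → Rennes → Toulouse: 9 + 11 = 20
Nice → Nantes → Bordeaux → Toulouse: 3 + 9 + 15 = 27
Nice → Lyon → Bordeaux → Toulouse: 10 + 3 + 15 = 28
Nice → Bordeaux → Lyon → Lille → Toulouse: 9 + 3 + 12 + 14 = 38
Nice → Lyon → Lille → Toulouse: 10 + 12 + 14 = 36
Shortest: 20 km.

20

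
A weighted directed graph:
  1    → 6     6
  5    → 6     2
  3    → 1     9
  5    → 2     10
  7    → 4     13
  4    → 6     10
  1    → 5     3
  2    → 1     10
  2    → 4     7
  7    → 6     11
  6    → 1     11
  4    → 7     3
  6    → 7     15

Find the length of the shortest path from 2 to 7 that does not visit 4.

30

Routes from 2 to 7 avoiding 4:
2 -> 1 -> 6 -> 7: 10 + 6 + 15 = 31
2 -> 1 -> 5 -> 6 -> 7: 10 + 3 + 2 + 15 = 30
The minimum is 30.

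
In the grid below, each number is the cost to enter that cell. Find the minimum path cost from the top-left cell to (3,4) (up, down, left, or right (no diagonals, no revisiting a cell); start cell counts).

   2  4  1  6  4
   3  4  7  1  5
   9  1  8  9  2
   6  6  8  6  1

22

Best path: [0,0] [0,1] [0,2] [0,3] [1,3] [1,4] [2,4] [3,4]
Cost: 2 + 4 + 1 + 6 + 1 + 5 + 2 + 1 = 22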